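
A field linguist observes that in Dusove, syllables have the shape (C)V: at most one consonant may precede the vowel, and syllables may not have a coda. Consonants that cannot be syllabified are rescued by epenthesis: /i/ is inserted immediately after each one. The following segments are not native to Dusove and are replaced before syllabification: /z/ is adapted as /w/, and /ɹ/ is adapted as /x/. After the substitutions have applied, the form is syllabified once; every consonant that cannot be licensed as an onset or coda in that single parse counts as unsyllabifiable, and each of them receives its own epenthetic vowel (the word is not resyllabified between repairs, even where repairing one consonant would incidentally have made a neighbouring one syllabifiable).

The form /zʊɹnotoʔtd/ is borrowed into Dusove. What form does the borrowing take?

wʊxinotoʔitidi

Substitution: /z/ → /w/, /ɹ/ → /x/, giving /wʊxnotoʔtd/.
Under (C)V, the unsyllabifiable consonants are /x/, /ʔ/, /t/, /d/ (no codas are permitted; onsets are limited to one consonant).
Each unlicensed consonant becomes the onset of a new syllable: /x/ → /xi/, /ʔ/ → /ʔi/, /t/ → /ti/, /d/ → /di/.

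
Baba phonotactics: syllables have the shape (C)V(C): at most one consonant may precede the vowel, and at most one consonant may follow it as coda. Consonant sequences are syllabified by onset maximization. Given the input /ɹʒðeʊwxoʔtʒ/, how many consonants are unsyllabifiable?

Under (C)V(C), the unsyllabifiable consonants are /ɹ/, /ʒ/, /t/, /ʒ/ (at most one coda consonant is licensed; onsets are limited to one consonant).

4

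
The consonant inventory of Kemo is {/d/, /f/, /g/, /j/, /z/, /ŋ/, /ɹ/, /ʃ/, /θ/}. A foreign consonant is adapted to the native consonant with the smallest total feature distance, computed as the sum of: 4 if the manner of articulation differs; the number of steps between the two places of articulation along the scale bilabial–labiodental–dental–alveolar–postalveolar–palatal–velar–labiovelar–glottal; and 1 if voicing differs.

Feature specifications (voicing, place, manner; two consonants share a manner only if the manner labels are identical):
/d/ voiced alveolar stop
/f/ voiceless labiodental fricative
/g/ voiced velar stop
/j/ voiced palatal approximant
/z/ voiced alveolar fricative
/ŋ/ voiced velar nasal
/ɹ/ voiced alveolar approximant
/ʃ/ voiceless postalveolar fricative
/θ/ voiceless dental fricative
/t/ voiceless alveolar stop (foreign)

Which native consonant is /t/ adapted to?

d

/d/ is closest: same manner (stop), place distance 0 (alveolar→alveolar), voicing differs (+1); total 1. Next closest is /g/ at distance 4.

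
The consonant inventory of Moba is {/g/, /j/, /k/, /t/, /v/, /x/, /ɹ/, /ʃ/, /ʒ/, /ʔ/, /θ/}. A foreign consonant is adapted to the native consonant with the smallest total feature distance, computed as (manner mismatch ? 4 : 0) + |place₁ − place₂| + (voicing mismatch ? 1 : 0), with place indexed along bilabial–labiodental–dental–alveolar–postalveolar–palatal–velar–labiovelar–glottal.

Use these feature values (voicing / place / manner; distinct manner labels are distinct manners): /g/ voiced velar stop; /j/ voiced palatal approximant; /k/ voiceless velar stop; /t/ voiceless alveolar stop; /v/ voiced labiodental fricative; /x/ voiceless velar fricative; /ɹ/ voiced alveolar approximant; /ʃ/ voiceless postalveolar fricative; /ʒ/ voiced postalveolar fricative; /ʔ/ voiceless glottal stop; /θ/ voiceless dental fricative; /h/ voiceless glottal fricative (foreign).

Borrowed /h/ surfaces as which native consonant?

x

/x/ is closest: same manner (fricative), place distance 2 (glottal→velar), same voicing; total 2. Next closest is /ʃ/ at distance 4.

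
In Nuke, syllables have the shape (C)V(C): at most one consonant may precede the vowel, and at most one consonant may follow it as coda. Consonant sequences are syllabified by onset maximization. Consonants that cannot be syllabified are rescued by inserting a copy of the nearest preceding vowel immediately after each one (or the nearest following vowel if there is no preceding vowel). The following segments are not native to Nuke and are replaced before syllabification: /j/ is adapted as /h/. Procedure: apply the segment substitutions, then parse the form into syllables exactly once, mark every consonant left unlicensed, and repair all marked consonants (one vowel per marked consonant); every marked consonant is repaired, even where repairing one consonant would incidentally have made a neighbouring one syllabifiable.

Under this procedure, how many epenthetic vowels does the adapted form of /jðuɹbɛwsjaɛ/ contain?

2

After substitution the input is /hðuɹbɛwshaɛ/.
The unsyllabifiable consonants are /h/, /s/; each receives one epenthetic vowel.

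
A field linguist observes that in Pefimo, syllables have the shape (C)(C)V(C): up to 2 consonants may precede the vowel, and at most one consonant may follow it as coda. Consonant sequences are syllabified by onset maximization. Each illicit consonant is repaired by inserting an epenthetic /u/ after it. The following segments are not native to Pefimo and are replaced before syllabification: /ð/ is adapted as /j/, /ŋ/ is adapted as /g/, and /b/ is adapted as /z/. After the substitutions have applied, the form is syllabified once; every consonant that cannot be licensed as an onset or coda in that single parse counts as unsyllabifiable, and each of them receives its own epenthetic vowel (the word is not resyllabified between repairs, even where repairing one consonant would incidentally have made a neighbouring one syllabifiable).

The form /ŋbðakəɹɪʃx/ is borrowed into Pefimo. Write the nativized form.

guzjakəɹɪʃxu

Substitution: /ŋ/ → /g/, /b/ → /z/, /ð/ → /j/, giving /gzjakəɹɪʃx/.
Under (C)(C)V(C), the unsyllabifiable consonants are /g/, /x/ (at most one coda consonant is licensed; onsets may contain at most 2 consonants).
Each unlicensed consonant becomes the onset of a new syllable: /g/ → /gu/, /x/ → /xu/.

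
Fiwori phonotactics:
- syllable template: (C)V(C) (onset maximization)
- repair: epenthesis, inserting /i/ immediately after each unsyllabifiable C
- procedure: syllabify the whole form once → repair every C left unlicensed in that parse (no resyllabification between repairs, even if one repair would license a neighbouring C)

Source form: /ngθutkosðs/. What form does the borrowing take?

nigiθutkosðisi

Under (C)V(C), the unsyllabifiable consonants are /n/, /g/, /ð/, /s/ (at most one coda consonant is licensed; onsets are limited to one consonant).
Epenthesis after each stranded consonant: /n/ → /ni/, /g/ → /gi/, /ð/ → /ði/, /s/ → /si/.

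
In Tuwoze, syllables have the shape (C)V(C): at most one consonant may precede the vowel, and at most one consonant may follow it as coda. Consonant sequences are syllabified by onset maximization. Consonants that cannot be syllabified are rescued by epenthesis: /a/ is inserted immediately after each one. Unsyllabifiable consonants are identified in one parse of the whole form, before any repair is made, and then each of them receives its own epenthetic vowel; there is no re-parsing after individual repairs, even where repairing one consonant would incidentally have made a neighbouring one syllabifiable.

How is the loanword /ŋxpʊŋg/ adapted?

ŋaxapʊŋga

Under (C)V(C), the unsyllabifiable consonants are /ŋ/, /x/, /g/ (at most one coda consonant is licensed; onsets are limited to one consonant).
Each unlicensed consonant becomes the onset of a new syllable: /ŋ/ → /ŋa/, /x/ → /xa/, /g/ → /ga/.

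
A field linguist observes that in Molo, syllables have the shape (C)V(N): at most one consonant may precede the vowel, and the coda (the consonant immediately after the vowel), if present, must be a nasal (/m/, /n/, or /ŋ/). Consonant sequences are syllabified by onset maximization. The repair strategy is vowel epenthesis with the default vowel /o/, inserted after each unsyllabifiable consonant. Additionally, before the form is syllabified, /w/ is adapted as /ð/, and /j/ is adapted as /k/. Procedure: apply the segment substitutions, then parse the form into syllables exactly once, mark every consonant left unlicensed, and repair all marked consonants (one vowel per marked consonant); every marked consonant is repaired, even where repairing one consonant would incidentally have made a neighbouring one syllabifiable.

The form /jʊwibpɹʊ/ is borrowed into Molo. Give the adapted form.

Substitution: /j/ → /k/, /w/ → /ð/, giving /kʊðibpɹʊ/.
Syllabifying with onset maximization leaves /b/, /p/ stranded (only a nasal (/m/, /n/, or /ŋ/) is licensed in coda position; onsets are limited to one consonant).
Epenthesis after each stranded consonant: /b/ → /bo/, /p/ → /po/.

kʊðibopoɹʊ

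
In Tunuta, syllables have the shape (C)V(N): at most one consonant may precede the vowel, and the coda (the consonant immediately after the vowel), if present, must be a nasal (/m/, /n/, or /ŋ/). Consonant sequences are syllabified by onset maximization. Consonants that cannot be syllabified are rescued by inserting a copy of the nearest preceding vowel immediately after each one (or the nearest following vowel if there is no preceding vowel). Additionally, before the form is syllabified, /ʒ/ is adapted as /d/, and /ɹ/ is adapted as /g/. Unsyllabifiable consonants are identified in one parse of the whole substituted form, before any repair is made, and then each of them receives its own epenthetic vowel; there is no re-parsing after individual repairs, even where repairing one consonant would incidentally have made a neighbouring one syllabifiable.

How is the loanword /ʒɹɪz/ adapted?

Substitution: /ʒ/ → /d/, /ɹ/ → /g/, giving /dgɪz/.
The consonants /d/, /z/ cannot be parsed into a legal (C)V(N) syllable (only a nasal (/m/, /n/, or /ŋ/) is licensed in coda position; onsets are limited to one consonant).
Inserting the epenthetic vowel yields /d/ → /dɪ/, /z/ → /zɪ/.

dɪgɪzɪ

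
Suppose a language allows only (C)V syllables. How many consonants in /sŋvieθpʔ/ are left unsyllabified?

5

Syllabifying with onset maximization leaves /s/, /ŋ/, /θ/, /p/, /ʔ/ stranded (no codas are permitted; onsets are limited to one consonant).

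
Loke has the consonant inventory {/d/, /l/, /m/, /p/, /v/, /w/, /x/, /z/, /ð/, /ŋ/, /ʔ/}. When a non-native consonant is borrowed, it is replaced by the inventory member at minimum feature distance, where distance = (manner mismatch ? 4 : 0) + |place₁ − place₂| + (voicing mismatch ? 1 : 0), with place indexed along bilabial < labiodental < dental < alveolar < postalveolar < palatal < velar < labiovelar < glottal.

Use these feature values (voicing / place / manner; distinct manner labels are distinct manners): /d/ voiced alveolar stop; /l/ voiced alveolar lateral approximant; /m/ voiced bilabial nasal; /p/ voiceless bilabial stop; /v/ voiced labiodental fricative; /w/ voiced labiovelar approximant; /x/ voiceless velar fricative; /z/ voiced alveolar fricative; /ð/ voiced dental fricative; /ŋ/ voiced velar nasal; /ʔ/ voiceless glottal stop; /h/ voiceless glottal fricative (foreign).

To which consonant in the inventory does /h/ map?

/x/ is closest: same manner (fricative), place distance 2 (glottal→velar), same voicing; total 2. Next closest is /ʔ/ at distance 4.

x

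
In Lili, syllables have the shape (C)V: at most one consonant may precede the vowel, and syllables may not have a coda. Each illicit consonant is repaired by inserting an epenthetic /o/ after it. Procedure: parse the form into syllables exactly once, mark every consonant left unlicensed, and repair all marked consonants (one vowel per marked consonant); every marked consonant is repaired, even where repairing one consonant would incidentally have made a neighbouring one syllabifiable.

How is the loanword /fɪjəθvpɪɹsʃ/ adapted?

Under (C)V, the unsyllabifiable consonants are /θ/, /v/, /ɹ/, /s/, /ʃ/ (no codas are permitted; onsets are limited to one consonant).
Epenthesis after each stranded consonant: /θ/ → /θo/, /v/ → /vo/, /ɹ/ → /ɹo/, /s/ → /so/, /ʃ/ → /ʃo/.

fɪjəθovopɪɹosoʃo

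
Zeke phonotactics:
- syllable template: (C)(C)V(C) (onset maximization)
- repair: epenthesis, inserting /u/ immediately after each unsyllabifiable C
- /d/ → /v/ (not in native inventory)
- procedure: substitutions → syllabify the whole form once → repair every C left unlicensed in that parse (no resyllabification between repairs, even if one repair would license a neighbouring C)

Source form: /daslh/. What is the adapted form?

Substitution: /d/ → /v/, giving /vaslh/.
Under (C)(C)V(C), the unsyllabifiable consonants are /l/, /h/ (at most one coda consonant is licensed; onsets may contain at most 2 consonants).
Inserting the epenthetic vowel yields /l/ → /lu/, /h/ → /hu/.

vasluhu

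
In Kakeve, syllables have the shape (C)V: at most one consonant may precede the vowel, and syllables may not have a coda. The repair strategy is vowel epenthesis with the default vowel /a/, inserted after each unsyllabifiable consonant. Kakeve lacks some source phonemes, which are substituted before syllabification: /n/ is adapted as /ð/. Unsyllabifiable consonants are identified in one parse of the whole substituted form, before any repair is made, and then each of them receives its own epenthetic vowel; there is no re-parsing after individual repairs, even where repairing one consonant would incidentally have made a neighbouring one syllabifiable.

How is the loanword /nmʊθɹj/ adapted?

ðamʊθaɹaja

Substitution: /n/ → /ð/, giving /ðmʊθɹj/.
Under (C)V, the unsyllabifiable consonants are /ð/, /θ/, /ɹ/, /j/ (no codas are permitted; onsets are limited to one consonant).
Each unlicensed consonant becomes the onset of a new syllable: /ð/ → /ða/, /θ/ → /θa/, /ɹ/ → /ɹa/, /j/ → /ja/.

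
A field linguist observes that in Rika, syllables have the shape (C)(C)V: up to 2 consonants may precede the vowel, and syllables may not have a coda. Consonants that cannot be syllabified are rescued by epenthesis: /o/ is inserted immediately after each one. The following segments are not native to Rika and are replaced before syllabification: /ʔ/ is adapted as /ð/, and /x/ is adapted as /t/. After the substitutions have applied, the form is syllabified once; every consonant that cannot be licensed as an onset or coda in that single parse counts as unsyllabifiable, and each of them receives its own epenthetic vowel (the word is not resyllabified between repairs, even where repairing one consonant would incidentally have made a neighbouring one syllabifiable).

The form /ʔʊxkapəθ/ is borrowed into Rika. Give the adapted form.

Substitution: /ʔ/ → /ð/, /x/ → /t/, giving /ðʊtkapəθ/.
The consonants /θ/ cannot be parsed into a legal (C)(C)V syllable (no codas are permitted; onsets may contain at most 2 consonants).
Inserting the epenthetic vowel yields /θ/ → /θo/.

ðʊtkapəθo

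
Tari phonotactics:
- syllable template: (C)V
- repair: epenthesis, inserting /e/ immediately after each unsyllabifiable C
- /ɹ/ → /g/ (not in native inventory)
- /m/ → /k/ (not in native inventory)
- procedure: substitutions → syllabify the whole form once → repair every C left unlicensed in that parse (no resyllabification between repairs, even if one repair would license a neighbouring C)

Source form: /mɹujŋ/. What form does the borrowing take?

kegujeŋe

Substitution: /m/ → /k/, /ɹ/ → /g/, giving /kgujŋ/.
Syllabifying with onset maximization leaves /k/, /j/, /ŋ/ stranded (no codas are permitted; onsets are limited to one consonant).
Each unlicensed consonant becomes the onset of a new syllable: /k/ → /ke/, /j/ → /je/, /ŋ/ → /ŋe/.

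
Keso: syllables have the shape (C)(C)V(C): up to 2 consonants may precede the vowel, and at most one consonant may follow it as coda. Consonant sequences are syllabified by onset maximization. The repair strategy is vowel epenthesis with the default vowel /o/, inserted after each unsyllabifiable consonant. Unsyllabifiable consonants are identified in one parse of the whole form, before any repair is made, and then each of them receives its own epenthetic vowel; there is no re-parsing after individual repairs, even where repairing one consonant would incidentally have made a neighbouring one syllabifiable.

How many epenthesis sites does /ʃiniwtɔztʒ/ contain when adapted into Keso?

The unsyllabifiable consonants are /t/, /ʒ/; each receives one epenthetic vowel.

2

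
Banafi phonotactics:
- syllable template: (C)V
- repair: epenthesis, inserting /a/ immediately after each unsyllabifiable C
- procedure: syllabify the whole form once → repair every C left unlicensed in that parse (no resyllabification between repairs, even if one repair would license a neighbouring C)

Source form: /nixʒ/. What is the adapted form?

Under (C)V, the unsyllabifiable consonants are /x/, /ʒ/ (no codas are permitted; onsets are limited to one consonant).
Inserting the epenthetic vowel yields /x/ → /xa/, /ʒ/ → /ʒa/.

nixaʒa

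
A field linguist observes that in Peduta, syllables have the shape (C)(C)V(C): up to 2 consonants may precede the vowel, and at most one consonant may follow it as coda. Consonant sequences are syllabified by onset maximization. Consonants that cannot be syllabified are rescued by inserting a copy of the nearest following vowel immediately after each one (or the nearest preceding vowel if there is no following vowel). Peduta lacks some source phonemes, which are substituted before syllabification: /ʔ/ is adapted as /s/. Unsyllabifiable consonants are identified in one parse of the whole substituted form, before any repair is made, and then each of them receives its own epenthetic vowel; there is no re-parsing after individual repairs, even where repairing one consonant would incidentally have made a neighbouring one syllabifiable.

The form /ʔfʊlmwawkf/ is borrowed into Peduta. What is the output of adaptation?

sfʊlmwawkafa

Substitution: /ʔ/ → /s/, giving /sfʊlmwawkf/.
The consonants /k/, /f/ cannot be parsed into a legal (C)(C)V(C) syllable (at most one coda consonant is licensed; onsets may contain at most 2 consonants).
Each unlicensed consonant becomes the onset of a new syllable: /k/ → /ka/, /f/ → /fa/.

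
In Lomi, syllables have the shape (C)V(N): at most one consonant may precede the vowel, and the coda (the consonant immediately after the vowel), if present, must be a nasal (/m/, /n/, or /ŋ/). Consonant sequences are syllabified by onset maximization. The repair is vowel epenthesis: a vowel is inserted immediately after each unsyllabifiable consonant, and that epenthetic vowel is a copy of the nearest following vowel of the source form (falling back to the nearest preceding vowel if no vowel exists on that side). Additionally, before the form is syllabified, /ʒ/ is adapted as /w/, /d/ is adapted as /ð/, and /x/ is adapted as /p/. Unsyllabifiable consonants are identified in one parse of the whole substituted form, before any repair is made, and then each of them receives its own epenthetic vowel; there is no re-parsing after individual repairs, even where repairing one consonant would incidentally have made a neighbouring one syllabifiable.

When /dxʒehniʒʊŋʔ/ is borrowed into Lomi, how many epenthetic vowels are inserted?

4

After substitution the input is /ðpwehniwʊŋʔ/.
The unsyllabifiable consonants are /ð/, /p/, /h/, /ʔ/; each receives one epenthetic vowel.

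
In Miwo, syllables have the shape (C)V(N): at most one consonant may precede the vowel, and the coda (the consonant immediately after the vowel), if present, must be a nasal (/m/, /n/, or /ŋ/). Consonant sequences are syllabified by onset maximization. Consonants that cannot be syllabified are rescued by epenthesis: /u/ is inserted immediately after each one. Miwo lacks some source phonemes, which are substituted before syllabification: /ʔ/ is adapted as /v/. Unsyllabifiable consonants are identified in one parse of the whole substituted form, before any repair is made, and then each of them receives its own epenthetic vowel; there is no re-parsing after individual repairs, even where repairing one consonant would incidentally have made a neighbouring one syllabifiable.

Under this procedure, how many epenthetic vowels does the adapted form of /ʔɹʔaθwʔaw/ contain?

5

After substitution the input is /vɹvaθwvaw/.
The unsyllabifiable consonants are /v/, /ɹ/, /θ/, /w/, /w/; each receives one epenthetic vowel.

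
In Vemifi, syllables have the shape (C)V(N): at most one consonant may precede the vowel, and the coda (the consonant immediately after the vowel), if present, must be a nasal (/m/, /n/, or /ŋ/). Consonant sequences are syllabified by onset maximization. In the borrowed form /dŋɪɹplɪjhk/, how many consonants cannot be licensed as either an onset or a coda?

6

Syllabifying with onset maximization leaves /d/, /ɹ/, /p/, /j/, /h/, /k/ stranded (only a nasal (/m/, /n/, or /ŋ/) is licensed in coda position; onsets are limited to one consonant).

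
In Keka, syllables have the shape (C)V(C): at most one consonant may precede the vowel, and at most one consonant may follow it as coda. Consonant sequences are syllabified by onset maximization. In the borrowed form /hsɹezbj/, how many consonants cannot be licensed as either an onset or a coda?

4

Syllabifying with onset maximization leaves /h/, /s/, /b/, /j/ stranded (at most one coda consonant is licensed; onsets are limited to one consonant).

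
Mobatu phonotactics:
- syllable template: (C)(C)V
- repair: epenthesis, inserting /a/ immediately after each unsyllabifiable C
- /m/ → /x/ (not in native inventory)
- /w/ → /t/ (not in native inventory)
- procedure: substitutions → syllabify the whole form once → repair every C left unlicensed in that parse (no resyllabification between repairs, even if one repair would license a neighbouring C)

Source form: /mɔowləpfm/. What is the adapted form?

xɔotləpafaxa

Substitution: /m/ → /x/, /w/ → /t/, giving /xɔotləpfx/.
Syllabifying with onset maximization leaves /p/, /f/, /x/ stranded (no codas are permitted; onsets may contain at most 2 consonants).
Epenthesis after each stranded consonant: /p/ → /pa/, /f/ → /fa/, /x/ → /xa/.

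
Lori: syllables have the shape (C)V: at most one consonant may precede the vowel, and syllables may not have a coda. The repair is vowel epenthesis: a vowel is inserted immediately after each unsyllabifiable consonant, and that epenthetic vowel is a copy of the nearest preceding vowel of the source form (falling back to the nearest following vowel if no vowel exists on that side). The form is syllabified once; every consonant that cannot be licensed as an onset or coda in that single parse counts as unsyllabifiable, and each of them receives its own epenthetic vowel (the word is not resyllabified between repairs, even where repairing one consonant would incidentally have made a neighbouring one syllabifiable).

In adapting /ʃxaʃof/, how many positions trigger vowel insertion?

2

The unsyllabifiable consonants are /ʃ/, /f/; each receives one epenthetic vowel.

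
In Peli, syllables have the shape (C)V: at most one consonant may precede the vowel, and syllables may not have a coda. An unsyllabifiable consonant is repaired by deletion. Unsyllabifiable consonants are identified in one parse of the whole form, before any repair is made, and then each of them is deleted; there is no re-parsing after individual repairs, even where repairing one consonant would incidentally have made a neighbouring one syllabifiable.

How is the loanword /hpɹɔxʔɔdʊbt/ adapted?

ɹɔʔɔdʊ

The consonants /h/, /p/, /x/, /b/, /t/ cannot be parsed into a legal (C)V syllable (no codas are permitted; onsets are limited to one consonant).
Deletion applies to /h/, /p/, /x/, /b/, /t/.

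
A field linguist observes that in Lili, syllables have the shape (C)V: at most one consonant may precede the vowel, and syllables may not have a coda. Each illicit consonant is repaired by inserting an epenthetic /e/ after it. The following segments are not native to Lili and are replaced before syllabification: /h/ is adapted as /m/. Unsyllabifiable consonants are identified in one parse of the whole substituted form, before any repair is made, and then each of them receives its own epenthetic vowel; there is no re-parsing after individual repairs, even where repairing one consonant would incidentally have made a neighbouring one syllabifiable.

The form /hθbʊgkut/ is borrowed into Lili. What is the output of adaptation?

Substitution: /h/ → /m/, giving /mθbʊgkut/.
Syllabifying with onset maximization leaves /m/, /θ/, /g/, /t/ stranded (no codas are permitted; onsets are limited to one consonant).
Inserting the epenthetic vowel yields /m/ → /me/, /θ/ → /θe/, /g/ → /ge/, /t/ → /te/.

meθebʊgekute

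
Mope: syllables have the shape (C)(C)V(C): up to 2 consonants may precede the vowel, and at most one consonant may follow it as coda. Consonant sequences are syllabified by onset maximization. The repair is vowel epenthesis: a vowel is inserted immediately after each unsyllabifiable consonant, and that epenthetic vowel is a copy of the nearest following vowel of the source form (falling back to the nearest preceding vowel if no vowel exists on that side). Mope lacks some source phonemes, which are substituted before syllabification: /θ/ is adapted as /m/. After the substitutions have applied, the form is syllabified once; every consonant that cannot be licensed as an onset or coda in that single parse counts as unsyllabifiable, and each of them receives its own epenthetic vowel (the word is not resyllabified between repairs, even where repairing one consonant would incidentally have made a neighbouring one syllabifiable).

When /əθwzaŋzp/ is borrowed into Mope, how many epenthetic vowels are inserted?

2

After substitution the input is /əmwzaŋzp/.
The unsyllabifiable consonants are /z/, /p/; each receives one epenthetic vowel.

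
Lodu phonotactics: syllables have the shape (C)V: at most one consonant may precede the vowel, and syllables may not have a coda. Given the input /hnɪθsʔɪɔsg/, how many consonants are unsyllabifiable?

The consonants /h/, /θ/, /s/, /s/, /g/ cannot be parsed into a legal (C)V syllable (no codas are permitted; onsets are limited to one consonant).

5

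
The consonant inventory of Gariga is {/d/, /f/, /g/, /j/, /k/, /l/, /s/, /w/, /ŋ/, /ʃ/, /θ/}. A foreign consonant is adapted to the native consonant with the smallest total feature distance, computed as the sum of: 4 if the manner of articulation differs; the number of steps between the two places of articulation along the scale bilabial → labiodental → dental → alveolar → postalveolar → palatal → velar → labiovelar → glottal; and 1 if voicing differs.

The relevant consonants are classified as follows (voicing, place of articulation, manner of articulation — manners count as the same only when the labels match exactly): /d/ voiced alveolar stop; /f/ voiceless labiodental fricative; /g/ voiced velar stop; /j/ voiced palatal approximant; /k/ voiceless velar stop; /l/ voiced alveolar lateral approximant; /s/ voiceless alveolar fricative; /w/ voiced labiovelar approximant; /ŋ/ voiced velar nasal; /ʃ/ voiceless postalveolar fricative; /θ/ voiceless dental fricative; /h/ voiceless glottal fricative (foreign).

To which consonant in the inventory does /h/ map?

/ʃ/ is closest: same manner (fricative), place distance 4 (glottal→postalveolar), same voicing; total 4. Next closest is /s/ at distance 5.

ʃ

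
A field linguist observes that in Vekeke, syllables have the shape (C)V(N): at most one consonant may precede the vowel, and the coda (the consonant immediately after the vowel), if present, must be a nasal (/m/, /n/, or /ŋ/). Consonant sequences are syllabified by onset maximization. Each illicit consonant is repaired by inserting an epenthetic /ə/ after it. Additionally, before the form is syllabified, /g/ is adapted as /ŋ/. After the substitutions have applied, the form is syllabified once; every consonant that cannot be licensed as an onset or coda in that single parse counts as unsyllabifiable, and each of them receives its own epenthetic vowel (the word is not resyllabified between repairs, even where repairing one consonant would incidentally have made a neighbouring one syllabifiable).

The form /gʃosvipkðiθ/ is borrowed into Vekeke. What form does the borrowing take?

ŋəʃosəvipəkəðiθə

Substitution: /g/ → /ŋ/, giving /ŋʃosvipkðiθ/.
The consonants /ŋ/, /s/, /p/, /k/, /θ/ cannot be parsed into a legal (C)V(N) syllable (only a nasal (/m/, /n/, or /ŋ/) is licensed in coda position; onsets are limited to one consonant).
Each unlicensed consonant becomes the onset of a new syllable: /ŋ/ → /ŋə/, /s/ → /sə/, /p/ → /pə/, /k/ → /kə/, /θ/ → /θə/.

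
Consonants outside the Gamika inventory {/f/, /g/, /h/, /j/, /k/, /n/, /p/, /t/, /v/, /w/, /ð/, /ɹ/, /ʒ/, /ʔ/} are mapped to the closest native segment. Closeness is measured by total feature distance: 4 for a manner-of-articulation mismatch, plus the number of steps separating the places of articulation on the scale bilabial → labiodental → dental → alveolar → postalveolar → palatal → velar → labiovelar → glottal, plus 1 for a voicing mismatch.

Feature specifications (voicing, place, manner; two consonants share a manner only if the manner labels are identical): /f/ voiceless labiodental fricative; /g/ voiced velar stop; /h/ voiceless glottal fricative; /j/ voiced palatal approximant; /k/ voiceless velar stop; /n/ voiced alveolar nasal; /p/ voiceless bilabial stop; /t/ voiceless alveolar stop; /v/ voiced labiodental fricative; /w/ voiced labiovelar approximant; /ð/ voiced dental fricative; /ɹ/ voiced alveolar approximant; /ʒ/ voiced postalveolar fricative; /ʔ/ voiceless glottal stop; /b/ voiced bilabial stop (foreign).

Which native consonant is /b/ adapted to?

/p/ is closest: same manner (stop), place distance 0 (bilabial→bilabial), voicing differs (+1); total 1. Next closest is /t/ at distance 4.

p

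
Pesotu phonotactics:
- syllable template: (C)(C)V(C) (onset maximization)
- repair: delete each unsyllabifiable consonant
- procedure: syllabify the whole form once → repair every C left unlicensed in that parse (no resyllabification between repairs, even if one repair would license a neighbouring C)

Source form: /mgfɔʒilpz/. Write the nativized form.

gfɔʒil

Syllabifying with onset maximization leaves /m/, /p/, /z/ stranded (at most one coda consonant is licensed; onsets may contain at most 2 consonants).
Each unlicensed consonant is deleted: /m/, /p/, /z/.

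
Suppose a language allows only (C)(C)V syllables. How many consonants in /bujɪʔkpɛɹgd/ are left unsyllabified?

Syllabifying with onset maximization leaves /ʔ/, /ɹ/, /g/, /d/ stranded (no codas are permitted; onsets may contain at most 2 consonants).

4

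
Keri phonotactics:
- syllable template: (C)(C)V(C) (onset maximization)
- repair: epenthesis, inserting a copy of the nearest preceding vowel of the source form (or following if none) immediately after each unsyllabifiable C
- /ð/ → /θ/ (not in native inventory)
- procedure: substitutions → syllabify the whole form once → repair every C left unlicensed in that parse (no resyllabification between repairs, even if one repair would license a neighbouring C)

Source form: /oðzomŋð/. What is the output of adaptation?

oθzomŋoθo

Substitution: /ð/ → /θ/, giving /oθzomŋθ/.
The consonants /ŋ/, /θ/ cannot be parsed into a legal (C)(C)V(C) syllable (at most one coda consonant is licensed; onsets may contain at most 2 consonants).
Inserting the epenthetic vowel yields /ŋ/ → /ŋo/, /θ/ → /θo/.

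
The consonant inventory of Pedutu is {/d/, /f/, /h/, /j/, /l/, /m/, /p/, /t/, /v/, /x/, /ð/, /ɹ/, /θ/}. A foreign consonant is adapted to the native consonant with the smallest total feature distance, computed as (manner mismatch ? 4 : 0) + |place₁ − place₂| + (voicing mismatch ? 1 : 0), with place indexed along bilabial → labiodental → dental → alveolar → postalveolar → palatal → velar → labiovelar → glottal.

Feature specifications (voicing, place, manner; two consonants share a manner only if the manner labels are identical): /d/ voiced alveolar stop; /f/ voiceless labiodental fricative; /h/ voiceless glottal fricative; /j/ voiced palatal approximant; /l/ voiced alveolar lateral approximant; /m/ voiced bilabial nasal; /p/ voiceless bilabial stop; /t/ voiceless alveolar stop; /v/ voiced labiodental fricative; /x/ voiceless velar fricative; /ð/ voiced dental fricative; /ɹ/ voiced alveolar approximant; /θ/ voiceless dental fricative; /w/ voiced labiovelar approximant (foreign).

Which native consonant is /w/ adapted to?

/j/ is closest: same manner (approximant), place distance 2 (labiovelar→palatal), same voicing; total 2. Next closest is /ɹ/ at distance 4.

j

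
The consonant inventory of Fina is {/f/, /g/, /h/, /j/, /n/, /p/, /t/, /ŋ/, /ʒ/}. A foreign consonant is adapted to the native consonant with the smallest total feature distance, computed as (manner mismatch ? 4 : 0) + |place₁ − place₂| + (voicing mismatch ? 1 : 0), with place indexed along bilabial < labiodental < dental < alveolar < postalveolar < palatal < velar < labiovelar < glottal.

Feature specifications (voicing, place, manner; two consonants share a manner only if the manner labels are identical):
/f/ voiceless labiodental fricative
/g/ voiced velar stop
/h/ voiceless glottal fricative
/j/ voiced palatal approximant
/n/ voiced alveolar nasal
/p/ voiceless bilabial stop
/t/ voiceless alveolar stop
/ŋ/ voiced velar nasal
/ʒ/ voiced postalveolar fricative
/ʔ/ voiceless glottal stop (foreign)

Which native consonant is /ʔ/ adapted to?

/g/ is closest: same manner (stop), place distance 2 (glottal→velar), voicing differs (+1); total 3. Next closest is /h/ at distance 4.

g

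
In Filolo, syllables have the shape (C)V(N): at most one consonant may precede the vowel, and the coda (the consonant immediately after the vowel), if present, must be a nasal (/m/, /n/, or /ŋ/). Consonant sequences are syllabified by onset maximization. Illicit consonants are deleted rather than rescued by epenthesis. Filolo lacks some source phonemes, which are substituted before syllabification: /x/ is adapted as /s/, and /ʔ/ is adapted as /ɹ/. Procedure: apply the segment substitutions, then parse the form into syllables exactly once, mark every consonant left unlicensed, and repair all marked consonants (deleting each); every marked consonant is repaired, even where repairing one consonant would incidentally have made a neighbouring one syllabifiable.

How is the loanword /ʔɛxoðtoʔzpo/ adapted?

ɹɛsotopo

Substitution: /ʔ/ → /ɹ/, /x/ → /s/, giving /ɹɛsoðtoɹzpo/.
Syllabifying with onset maximization leaves /ð/, /ɹ/, /z/ stranded (only a nasal (/m/, /n/, or /ŋ/) is licensed in coda position; onsets are limited to one consonant).
Deleting the stranded consonants removes /ð/, /ɹ/, /z/.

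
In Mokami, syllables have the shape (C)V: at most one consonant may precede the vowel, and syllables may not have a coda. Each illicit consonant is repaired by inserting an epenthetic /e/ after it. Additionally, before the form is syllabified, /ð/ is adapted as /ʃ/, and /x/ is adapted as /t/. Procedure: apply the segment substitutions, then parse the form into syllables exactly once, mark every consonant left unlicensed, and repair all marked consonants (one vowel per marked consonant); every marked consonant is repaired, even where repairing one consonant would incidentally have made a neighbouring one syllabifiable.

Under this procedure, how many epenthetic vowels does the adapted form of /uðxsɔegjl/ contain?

After substitution the input is /uʃtsɔegjl/.
The unsyllabifiable consonants are /ʃ/, /t/, /g/, /j/, /l/; each receives one epenthetic vowel.

5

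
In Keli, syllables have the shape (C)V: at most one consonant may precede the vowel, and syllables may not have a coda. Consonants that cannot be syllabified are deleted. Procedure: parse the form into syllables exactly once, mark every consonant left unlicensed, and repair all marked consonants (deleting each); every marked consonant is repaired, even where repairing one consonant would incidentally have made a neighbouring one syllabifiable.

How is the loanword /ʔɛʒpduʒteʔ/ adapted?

ʔɛdute

The consonants /ʒ/, /p/, /ʒ/, /ʔ/ cannot be parsed into a legal (C)V syllable (no codas are permitted; onsets are limited to one consonant).
Deleting the stranded consonants removes /ʒ/, /p/, /ʒ/, /ʔ/.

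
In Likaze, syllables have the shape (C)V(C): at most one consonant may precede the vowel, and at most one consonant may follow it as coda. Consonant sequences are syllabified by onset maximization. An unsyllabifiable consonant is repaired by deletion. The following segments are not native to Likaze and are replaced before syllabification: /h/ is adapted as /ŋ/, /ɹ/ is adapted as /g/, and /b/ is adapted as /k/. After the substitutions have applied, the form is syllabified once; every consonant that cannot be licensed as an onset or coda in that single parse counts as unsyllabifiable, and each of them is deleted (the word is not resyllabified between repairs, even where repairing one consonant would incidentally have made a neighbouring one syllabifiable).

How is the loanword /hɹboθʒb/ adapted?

koθ

Substitution: /h/ → /ŋ/, /ɹ/ → /g/, /b/ → /k/, giving /ŋgkoθʒk/.
Syllabifying with onset maximization leaves /ŋ/, /g/, /ʒ/, /k/ stranded (at most one coda consonant is licensed; onsets are limited to one consonant).
Deleting the stranded consonants removes /ŋ/, /g/, /ʒ/, /k/.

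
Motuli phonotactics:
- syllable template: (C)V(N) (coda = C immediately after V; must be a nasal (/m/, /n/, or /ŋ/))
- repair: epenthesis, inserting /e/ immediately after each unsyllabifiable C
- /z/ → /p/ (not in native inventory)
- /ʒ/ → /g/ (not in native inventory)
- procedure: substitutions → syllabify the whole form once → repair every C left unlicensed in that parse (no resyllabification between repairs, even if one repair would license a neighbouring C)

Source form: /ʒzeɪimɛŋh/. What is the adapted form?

gepeɪimɛŋhe

Substitution: /ʒ/ → /g/, /z/ → /p/, giving /gpeɪimɛŋh/.
The consonants /g/, /h/ cannot be parsed into a legal (C)V(N) syllable (only a nasal (/m/, /n/, or /ŋ/) is licensed in coda position; onsets are limited to one consonant).
Epenthesis after each stranded consonant: /g/ → /ge/, /h/ → /he/.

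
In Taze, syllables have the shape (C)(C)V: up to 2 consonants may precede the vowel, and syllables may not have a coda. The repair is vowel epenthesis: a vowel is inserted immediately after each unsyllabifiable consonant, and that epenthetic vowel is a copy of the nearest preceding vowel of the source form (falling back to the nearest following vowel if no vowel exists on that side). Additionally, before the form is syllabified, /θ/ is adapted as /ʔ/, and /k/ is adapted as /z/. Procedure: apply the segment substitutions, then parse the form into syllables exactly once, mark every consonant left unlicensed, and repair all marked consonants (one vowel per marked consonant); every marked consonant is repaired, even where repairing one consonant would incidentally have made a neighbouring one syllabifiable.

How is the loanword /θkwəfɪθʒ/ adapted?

ʔəzwəfɪʔɪʒɪ

Substitution: /θ/ → /ʔ/, /k/ → /z/, giving /ʔzwəfɪʔʒ/.
Under (C)(C)V, the unsyllabifiable consonants are /ʔ/, /ʔ/, /ʒ/ (no codas are permitted; onsets may contain at most 2 consonants).
Inserting the epenthetic vowel yields /ʔ/ → /ʔə/, /ʔ/ → /ʔɪ/, /ʒ/ → /ʒɪ/.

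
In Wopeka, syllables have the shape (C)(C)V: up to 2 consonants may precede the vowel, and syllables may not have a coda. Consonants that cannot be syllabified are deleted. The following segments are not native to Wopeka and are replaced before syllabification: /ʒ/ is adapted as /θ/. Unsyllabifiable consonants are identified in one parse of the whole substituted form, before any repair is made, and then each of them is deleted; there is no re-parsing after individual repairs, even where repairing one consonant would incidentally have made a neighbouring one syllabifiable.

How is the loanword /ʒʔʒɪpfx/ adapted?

Substitution: /ʒ/ → /θ/, giving /θʔθɪpfx/.
The consonants /θ/, /p/, /f/, /x/ cannot be parsed into a legal (C)(C)V syllable (no codas are permitted; onsets may contain at most 2 consonants).
Each unlicensed consonant is deleted: /θ/, /p/, /f/, /x/.

ʔθɪ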